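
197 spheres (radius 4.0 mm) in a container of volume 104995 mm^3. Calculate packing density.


V_sphere = 4/3*pi*4.0^3 = 268.0826 mm^3
Total V = 197*268.0826 = 52812.2722 mm^3
PD = 52812.2722 / 104995 = 0.503

0.503


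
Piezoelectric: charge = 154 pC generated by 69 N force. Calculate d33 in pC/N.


d33 = 154 / 69 = 2.2 pC/N

2.2


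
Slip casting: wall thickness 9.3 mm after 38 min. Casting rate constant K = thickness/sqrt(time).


K = 9.3 / sqrt(38) = 9.3 / 6.1644 = 1.509 mm/min^0.5

1.509


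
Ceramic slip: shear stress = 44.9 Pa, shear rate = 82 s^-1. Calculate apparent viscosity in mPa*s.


eta = tau/gamma * 1000 = 44.9/82 * 1000 = 547.6 mPa*s

547.6


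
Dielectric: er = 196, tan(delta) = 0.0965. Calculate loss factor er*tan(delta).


Loss = 196 * 0.0965 = 18.914

18.914


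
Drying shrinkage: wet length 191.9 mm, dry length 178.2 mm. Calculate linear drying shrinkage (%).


DS = (191.9 - 178.2) / 191.9 * 100 = 7.14%

7.14


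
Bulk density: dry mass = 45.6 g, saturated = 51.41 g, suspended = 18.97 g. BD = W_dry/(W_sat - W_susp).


BD = 45.6 / (51.41 - 18.97) = 45.6 / 32.44 = 1.406 g/cm^3

1.406


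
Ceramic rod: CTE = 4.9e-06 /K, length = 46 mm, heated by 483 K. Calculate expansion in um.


dL = 4.9e-06 * 46 * 483 * 1000 = 108.868 um

108.868


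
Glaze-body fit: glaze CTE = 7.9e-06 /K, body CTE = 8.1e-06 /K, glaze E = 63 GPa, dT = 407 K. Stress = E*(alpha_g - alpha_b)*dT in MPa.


Stress = 63*1000*(7.9e-06 - 8.1e-06)*407 = -5.1 MPa

-5.1


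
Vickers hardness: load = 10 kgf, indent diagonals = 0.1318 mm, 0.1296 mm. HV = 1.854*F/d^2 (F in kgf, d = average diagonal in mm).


d_avg = (0.1318+0.1296)/2 = 0.1307 mm
HV = 1.854*10/0.1307^2 = 1085

1085


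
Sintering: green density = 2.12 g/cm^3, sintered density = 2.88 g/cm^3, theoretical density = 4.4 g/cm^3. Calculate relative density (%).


Relative = 2.88 / 4.4 * 100 = 65.5%

65.5


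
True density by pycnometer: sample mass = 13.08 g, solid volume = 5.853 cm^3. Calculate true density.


TD = 13.08 / 5.853 = 2.235 g/cm^3

2.235


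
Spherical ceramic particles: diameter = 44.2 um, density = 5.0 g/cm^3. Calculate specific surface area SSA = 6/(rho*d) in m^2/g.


SSA = 6 / (5.0 * 44.2) = 0.027 m^2/g

0.027


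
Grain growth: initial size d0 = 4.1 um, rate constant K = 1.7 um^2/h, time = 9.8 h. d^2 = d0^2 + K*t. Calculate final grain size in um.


d^2 = 4.1^2 + 1.7*9.8 = 33.47
d = sqrt(33.47) = 5.79 um

5.79


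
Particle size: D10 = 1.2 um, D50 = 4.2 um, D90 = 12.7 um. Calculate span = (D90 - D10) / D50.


Span = (12.7 - 1.2) / 4.2 = 11.5 / 4.2 = 2.738

2.738


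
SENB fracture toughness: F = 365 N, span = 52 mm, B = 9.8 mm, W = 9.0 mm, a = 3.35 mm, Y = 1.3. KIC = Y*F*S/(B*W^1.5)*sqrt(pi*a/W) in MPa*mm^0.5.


KIC = 1.3*365*52/(9.8*9.0^1.5)*sqrt(pi*3.35/9.0) = 100.84

100.84


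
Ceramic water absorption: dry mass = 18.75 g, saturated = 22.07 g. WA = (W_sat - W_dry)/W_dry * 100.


WA = (22.07 - 18.75) / 18.75 * 100 = 17.71%

17.71


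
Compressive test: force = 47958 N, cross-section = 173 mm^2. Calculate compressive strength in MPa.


CS = 47958 / 173 = 277.2 MPa

277.2


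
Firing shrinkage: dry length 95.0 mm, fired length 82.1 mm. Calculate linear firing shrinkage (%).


FS = (95.0 - 82.1) / 95.0 * 100 = 13.58%

13.58


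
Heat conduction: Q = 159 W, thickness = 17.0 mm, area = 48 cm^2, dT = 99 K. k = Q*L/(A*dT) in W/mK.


k = 159*17.0/1000/(48/10000*99) = 5.69 W/mK

5.69


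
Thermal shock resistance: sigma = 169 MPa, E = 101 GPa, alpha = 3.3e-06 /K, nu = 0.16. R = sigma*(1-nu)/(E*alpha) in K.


R = 169*(1-0.16)/(101*1000*3.3e-06) = 426 K

426


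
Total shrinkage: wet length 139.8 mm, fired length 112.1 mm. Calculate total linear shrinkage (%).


TS = (139.8 - 112.1) / 139.8 * 100 = 19.81%

19.81


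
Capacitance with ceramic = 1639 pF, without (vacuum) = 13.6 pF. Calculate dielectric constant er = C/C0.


er = 1639 / 13.6 = 120.51

120.51


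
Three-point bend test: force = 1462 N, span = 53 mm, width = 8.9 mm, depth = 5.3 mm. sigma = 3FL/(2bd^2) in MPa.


sigma = 3*1462*53/(2*8.9*5.3^2) = 464.9 MPa

464.9


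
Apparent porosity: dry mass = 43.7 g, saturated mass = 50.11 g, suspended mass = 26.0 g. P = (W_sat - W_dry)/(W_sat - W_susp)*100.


P = (50.11 - 43.7) / (50.11 - 26.0) * 100 = 6.41 / 24.11 * 100 = 26.6%

26.6


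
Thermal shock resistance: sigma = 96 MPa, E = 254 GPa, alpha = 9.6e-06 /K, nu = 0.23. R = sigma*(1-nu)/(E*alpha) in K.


R = 96*(1-0.23)/(254*1000*9.6e-06) = 30 K

30


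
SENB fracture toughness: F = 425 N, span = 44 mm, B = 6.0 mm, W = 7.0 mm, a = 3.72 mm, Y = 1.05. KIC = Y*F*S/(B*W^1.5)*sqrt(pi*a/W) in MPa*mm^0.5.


KIC = 1.05*425*44/(6.0*7.0^1.5)*sqrt(pi*3.72/7.0) = 228.31

228.31


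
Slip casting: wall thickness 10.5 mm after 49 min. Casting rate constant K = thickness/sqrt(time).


K = 10.5 / sqrt(49) = 10.5 / 7.0 = 1.5 mm/min^0.5

1.5


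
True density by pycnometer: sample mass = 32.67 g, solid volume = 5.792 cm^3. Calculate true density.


TD = 32.67 / 5.792 = 5.641 g/cm^3

5.641


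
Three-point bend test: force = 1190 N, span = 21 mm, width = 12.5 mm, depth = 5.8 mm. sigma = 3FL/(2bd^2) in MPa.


sigma = 3*1190*21/(2*12.5*5.8^2) = 89.1 MPa

89.1


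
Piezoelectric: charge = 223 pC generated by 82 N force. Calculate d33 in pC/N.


d33 = 223 / 82 = 2.7 pC/N

2.7


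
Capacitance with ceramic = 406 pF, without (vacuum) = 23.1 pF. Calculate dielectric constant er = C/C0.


er = 406 / 23.1 = 17.58

17.58


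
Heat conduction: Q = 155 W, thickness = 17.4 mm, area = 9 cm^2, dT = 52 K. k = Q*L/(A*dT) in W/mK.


k = 155*17.4/1000/(9/10000*52) = 57.63 W/mK

57.63


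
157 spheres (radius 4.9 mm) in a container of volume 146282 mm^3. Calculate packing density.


V_sphere = 4/3*pi*4.9^3 = 492.807 mm^3
Total V = 157*492.807 = 77370.699 mm^3
PD = 77370.699 / 146282 = 0.529

0.529


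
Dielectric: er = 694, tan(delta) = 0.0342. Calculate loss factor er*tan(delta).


Loss = 694 * 0.0342 = 23.735

23.735


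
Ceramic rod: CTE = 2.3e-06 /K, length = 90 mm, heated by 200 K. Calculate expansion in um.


dL = 2.3e-06 * 90 * 200 * 1000 = 41.4 um

41.4


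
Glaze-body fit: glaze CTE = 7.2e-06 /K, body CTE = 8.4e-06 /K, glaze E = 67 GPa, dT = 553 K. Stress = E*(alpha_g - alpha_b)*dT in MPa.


Stress = 67*1000*(7.2e-06 - 8.4e-06)*553 = -44.5 MPa

-44.5


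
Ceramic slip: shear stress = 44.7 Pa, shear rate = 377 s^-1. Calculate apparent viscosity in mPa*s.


eta = tau/gamma * 1000 = 44.7/377 * 1000 = 118.6 mPa*s

118.6


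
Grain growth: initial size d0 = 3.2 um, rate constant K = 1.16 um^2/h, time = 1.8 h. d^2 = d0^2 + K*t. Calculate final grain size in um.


d^2 = 3.2^2 + 1.16*1.8 = 12.328
d = sqrt(12.328) = 3.51 um

3.51


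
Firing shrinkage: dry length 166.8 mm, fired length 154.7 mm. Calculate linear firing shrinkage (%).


FS = (166.8 - 154.7) / 166.8 * 100 = 7.25%

7.25


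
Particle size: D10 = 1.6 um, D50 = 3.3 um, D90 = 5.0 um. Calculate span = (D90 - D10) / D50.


Span = (5.0 - 1.6) / 3.3 = 3.4 / 3.3 = 1.03

1.03


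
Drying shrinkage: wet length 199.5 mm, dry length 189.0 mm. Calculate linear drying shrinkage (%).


DS = (199.5 - 189.0) / 199.5 * 100 = 5.26%

5.26


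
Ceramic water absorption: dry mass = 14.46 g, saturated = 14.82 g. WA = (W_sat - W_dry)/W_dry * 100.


WA = (14.82 - 14.46) / 14.46 * 100 = 2.49%

2.49


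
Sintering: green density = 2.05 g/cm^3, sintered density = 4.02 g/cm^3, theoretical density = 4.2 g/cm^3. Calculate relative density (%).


Relative = 4.02 / 4.2 * 100 = 95.7%

95.7


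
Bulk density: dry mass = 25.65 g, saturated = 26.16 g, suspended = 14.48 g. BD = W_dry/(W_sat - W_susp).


BD = 25.65 / (26.16 - 14.48) = 25.65 / 11.68 = 2.196 g/cm^3

2.196


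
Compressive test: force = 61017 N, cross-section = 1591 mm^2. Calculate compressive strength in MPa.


CS = 61017 / 1591 = 38.4 MPa

38.4


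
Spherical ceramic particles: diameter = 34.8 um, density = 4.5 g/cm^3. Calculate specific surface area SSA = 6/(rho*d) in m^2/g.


SSA = 6 / (4.5 * 34.8) = 0.038 m^2/g

0.038


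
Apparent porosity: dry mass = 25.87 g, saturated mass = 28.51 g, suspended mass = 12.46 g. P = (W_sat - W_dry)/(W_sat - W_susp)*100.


P = (28.51 - 25.87) / (28.51 - 12.46) * 100 = 2.64 / 16.05 * 100 = 16.4%

16.4


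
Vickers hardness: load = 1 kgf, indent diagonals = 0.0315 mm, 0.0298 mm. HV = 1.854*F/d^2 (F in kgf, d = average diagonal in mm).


d_avg = (0.0315+0.0298)/2 = 0.03065 mm
HV = 1.854*1/0.03065^2 = 1974

1974


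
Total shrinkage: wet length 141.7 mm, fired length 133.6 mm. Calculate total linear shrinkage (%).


TS = (141.7 - 133.6) / 141.7 * 100 = 5.72%

5.72


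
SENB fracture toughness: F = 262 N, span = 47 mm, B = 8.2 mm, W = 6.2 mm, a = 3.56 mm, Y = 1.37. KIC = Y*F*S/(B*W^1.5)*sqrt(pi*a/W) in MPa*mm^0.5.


KIC = 1.37*262*47/(8.2*6.2^1.5)*sqrt(pi*3.56/6.2) = 178.99

178.99


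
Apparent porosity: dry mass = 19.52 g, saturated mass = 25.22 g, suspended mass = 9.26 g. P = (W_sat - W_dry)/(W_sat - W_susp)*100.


P = (25.22 - 19.52) / (25.22 - 9.26) * 100 = 5.7 / 15.96 * 100 = 35.7%

35.7


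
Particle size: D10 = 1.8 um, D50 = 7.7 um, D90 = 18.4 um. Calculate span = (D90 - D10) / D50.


Span = (18.4 - 1.8) / 7.7 = 16.6 / 7.7 = 2.156

2.156


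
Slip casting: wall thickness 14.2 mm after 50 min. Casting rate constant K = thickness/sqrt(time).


K = 14.2 / sqrt(50) = 14.2 / 7.0711 = 2.008 mm/min^0.5

2.008


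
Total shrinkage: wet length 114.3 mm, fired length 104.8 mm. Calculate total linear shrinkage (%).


TS = (114.3 - 104.8) / 114.3 * 100 = 8.31%

8.31


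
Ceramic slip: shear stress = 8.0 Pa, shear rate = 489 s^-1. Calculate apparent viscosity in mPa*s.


eta = tau/gamma * 1000 = 8.0/489 * 1000 = 16.4 mPa*s

16.4


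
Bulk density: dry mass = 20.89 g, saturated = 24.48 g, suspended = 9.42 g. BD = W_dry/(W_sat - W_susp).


BD = 20.89 / (24.48 - 9.42) = 20.89 / 15.06 = 1.387 g/cm^3

1.387


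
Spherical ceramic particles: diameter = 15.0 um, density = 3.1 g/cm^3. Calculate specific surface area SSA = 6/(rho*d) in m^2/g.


SSA = 6 / (3.1 * 15.0) = 0.129 m^2/g

0.129


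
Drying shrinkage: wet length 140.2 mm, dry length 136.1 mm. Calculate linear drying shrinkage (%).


DS = (140.2 - 136.1) / 140.2 * 100 = 2.92%

2.92


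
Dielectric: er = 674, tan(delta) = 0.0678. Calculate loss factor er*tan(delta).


Loss = 674 * 0.0678 = 45.697

45.697


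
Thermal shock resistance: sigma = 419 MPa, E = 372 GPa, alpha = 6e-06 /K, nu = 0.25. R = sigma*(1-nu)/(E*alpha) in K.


R = 419*(1-0.25)/(372*1000*6e-06) = 141 K

141


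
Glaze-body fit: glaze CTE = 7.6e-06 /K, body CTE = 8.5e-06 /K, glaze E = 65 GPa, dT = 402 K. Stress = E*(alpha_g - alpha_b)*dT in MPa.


Stress = 65*1000*(7.6e-06 - 8.5e-06)*402 = -23.5 MPa

-23.5


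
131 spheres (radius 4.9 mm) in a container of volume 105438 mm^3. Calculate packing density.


V_sphere = 4/3*pi*4.9^3 = 492.807 mm^3
Total V = 131*492.807 = 64557.717 mm^3
PD = 64557.717 / 105438 = 0.612

0.612


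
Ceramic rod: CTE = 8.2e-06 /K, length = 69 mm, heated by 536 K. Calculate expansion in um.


dL = 8.2e-06 * 69 * 536 * 1000 = 303.269 um

303.269


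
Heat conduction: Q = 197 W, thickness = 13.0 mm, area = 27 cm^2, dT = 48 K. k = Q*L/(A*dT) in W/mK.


k = 197*13.0/1000/(27/10000*48) = 19.76 W/mK

19.76


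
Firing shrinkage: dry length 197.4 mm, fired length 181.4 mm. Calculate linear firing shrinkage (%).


FS = (197.4 - 181.4) / 197.4 * 100 = 8.11%

8.11


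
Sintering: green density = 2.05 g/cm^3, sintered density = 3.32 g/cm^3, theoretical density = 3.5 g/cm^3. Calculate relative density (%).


Relative = 3.32 / 3.5 * 100 = 94.9%

94.9


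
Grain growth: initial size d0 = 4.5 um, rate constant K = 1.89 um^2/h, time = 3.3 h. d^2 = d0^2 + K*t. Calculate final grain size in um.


d^2 = 4.5^2 + 1.89*3.3 = 26.487
d = sqrt(26.487) = 5.15 um

5.15


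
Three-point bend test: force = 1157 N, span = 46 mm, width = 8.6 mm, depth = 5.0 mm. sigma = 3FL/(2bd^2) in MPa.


sigma = 3*1157*46/(2*8.6*5.0^2) = 371.3 MPa

371.3


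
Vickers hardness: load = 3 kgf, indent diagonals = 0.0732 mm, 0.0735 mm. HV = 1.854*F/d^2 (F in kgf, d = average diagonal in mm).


d_avg = (0.0732+0.0735)/2 = 0.07335 mm
HV = 1.854*3/0.07335^2 = 1034

1034


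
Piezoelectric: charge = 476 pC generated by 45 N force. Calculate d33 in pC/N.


d33 = 476 / 45 = 10.6 pC/N

10.6


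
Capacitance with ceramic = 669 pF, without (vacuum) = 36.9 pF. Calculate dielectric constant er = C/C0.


er = 669 / 36.9 = 18.13

18.13


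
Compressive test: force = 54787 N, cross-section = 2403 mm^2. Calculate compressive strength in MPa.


CS = 54787 / 2403 = 22.8 MPa

22.8


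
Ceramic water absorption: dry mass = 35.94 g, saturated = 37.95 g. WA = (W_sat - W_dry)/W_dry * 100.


WA = (37.95 - 35.94) / 35.94 * 100 = 5.59%

5.59


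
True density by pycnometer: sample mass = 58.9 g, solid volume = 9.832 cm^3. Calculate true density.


TD = 58.9 / 9.832 = 5.991 g/cm^3

5.991


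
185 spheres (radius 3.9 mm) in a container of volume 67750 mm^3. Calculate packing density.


V_sphere = 4/3*pi*3.9^3 = 248.4748 mm^3
Total V = 185*248.4748 = 45967.838 mm^3
PD = 45967.838 / 67750 = 0.678

0.678


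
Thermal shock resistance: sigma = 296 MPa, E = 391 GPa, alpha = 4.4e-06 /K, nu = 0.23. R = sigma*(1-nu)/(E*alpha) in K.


R = 296*(1-0.23)/(391*1000*4.4e-06) = 132 K

132


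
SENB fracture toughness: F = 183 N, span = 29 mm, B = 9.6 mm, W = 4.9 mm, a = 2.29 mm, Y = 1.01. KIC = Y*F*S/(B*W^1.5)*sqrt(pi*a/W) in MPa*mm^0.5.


KIC = 1.01*183*29/(9.6*4.9^1.5)*sqrt(pi*2.29/4.9) = 62.37

62.37


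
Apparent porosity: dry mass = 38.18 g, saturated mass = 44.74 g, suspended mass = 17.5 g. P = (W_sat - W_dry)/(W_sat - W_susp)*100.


P = (44.74 - 38.18) / (44.74 - 17.5) * 100 = 6.56 / 27.24 * 100 = 24.1%

24.1


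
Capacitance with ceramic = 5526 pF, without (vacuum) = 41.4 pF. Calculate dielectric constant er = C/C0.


er = 5526 / 41.4 = 133.48

133.48


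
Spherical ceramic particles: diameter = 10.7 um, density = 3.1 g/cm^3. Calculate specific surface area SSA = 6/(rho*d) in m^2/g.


SSA = 6 / (3.1 * 10.7) = 0.181 m^2/g

0.181


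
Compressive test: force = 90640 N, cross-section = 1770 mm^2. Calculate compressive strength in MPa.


CS = 90640 / 1770 = 51.2 MPa

51.2


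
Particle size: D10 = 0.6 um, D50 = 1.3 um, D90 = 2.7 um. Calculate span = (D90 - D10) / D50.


Span = (2.7 - 0.6) / 1.3 = 2.1 / 1.3 = 1.615

1.615


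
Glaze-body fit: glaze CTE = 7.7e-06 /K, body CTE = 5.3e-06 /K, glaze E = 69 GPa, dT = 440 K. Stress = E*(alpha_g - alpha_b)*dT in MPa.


Stress = 69*1000*(7.7e-06 - 5.3e-06)*440 = 72.9 MPa

72.9


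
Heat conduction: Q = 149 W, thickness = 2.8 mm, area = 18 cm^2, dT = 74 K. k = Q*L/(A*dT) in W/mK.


k = 149*2.8/1000/(18/10000*74) = 3.13 W/mK

3.13


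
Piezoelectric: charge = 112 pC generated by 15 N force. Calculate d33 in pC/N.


d33 = 112 / 15 = 7.5 pC/N

7.5


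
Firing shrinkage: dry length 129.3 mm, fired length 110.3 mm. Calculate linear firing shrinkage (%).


FS = (129.3 - 110.3) / 129.3 * 100 = 14.69%

14.69


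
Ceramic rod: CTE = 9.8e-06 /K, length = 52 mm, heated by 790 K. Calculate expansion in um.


dL = 9.8e-06 * 52 * 790 * 1000 = 402.584 um

402.584


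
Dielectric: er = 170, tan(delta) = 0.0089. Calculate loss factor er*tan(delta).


Loss = 170 * 0.0089 = 1.513

1.513


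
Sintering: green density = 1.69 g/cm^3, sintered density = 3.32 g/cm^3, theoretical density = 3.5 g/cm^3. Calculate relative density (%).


Relative = 3.32 / 3.5 * 100 = 94.9%

94.9


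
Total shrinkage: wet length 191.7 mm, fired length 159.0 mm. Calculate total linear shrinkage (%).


TS = (191.7 - 159.0) / 191.7 * 100 = 17.06%

17.06


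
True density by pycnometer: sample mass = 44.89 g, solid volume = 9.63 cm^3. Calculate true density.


TD = 44.89 / 9.63 = 4.661 g/cm^3

4.661


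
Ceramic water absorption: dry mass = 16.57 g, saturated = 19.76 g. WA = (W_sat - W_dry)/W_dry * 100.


WA = (19.76 - 16.57) / 16.57 * 100 = 19.25%

19.25


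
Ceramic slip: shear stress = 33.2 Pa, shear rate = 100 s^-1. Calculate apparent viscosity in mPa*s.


eta = tau/gamma * 1000 = 33.2/100 * 1000 = 332.0 mPa*s

332.0


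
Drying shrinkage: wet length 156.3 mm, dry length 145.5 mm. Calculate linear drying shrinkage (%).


DS = (156.3 - 145.5) / 156.3 * 100 = 6.91%

6.91


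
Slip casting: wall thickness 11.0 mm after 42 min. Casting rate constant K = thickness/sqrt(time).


K = 11.0 / sqrt(42) = 11.0 / 6.4807 = 1.697 mm/min^0.5

1.697


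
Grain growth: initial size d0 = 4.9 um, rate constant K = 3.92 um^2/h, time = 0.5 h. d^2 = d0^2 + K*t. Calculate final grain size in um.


d^2 = 4.9^2 + 3.92*0.5 = 25.97
d = sqrt(25.97) = 5.1 um

5.1


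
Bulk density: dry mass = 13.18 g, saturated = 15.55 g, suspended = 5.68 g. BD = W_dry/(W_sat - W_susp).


BD = 13.18 / (15.55 - 5.68) = 13.18 / 9.87 = 1.335 g/cm^3

1.335


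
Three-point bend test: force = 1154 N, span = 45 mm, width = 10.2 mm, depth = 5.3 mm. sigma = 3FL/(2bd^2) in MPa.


sigma = 3*1154*45/(2*10.2*5.3^2) = 271.9 MPa

271.9


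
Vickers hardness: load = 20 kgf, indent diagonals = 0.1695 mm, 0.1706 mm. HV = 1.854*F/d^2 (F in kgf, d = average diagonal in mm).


d_avg = (0.1695+0.1706)/2 = 0.17005 mm
HV = 1.854*20/0.17005^2 = 1282

1282


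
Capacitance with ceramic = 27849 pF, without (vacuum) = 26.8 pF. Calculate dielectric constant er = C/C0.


er = 27849 / 26.8 = 1039.14

1039.14


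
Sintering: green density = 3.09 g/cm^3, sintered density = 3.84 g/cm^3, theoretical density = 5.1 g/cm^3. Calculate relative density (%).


Relative = 3.84 / 5.1 * 100 = 75.3%

75.3


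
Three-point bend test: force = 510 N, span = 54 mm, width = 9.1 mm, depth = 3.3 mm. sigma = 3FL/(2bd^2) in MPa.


sigma = 3*510*54/(2*9.1*3.3^2) = 416.9 MPa

416.9


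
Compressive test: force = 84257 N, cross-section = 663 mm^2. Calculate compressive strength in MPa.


CS = 84257 / 663 = 127.1 MPa

127.1


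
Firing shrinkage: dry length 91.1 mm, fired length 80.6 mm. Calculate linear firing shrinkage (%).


FS = (91.1 - 80.6) / 91.1 * 100 = 11.53%

11.53


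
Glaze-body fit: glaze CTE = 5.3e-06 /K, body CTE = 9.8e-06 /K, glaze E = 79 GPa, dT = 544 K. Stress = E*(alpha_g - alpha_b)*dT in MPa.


Stress = 79*1000*(5.3e-06 - 9.8e-06)*544 = -193.4 MPa

-193.4


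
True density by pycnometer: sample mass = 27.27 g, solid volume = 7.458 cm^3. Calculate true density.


TD = 27.27 / 7.458 = 3.656 g/cm^3

3.656


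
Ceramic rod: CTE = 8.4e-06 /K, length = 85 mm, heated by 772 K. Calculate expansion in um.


dL = 8.4e-06 * 85 * 772 * 1000 = 551.208 um

551.208


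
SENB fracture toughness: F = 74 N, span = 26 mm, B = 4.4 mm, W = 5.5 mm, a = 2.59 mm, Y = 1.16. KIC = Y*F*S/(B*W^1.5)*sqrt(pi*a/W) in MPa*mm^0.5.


KIC = 1.16*74*26/(4.4*5.5^1.5)*sqrt(pi*2.59/5.5) = 47.83

47.83


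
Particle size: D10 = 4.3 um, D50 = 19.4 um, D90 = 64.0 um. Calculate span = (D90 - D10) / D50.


Span = (64.0 - 4.3) / 19.4 = 59.7 / 19.4 = 3.077

3.077


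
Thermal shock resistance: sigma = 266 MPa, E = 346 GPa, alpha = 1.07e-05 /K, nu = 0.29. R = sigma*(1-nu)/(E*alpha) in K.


R = 266*(1-0.29)/(346*1000*1.07e-05) = 51 K

51


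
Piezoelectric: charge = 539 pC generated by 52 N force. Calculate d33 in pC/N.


d33 = 539 / 52 = 10.4 pC/N

10.4


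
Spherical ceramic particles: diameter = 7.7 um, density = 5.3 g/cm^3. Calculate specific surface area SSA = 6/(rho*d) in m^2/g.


SSA = 6 / (5.3 * 7.7) = 0.147 m^2/g

0.147


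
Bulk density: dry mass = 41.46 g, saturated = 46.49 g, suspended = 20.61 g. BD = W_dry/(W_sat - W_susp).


BD = 41.46 / (46.49 - 20.61) = 41.46 / 25.88 = 1.602 g/cm^3

1.602


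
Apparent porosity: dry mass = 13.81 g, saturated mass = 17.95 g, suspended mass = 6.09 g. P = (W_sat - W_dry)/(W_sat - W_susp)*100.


P = (17.95 - 13.81) / (17.95 - 6.09) * 100 = 4.14 / 11.86 * 100 = 34.9%

34.9


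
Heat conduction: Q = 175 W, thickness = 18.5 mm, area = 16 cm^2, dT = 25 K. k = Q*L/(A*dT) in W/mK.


k = 175*18.5/1000/(16/10000*25) = 80.94 W/mK

80.94


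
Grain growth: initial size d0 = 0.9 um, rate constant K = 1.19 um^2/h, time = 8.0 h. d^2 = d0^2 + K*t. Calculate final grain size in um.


d^2 = 0.9^2 + 1.19*8.0 = 10.33
d = sqrt(10.33) = 3.21 um

3.21


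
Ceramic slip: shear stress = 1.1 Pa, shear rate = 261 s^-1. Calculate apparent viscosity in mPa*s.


eta = tau/gamma * 1000 = 1.1/261 * 1000 = 4.2 mPa*s

4.2


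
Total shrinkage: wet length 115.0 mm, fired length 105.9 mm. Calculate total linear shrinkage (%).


TS = (115.0 - 105.9) / 115.0 * 100 = 7.91%

7.91


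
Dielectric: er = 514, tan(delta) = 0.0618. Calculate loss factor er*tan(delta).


Loss = 514 * 0.0618 = 31.765

31.765


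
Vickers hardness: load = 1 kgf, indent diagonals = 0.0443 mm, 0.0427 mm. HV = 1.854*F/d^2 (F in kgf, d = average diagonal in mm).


d_avg = (0.0443+0.0427)/2 = 0.0435 mm
HV = 1.854*1/0.0435^2 = 980

980


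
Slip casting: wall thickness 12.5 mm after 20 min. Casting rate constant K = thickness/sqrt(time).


K = 12.5 / sqrt(20) = 12.5 / 4.4721 = 2.795 mm/min^0.5

2.795


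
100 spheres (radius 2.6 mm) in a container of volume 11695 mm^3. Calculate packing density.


V_sphere = 4/3*pi*2.6^3 = 73.6222 mm^3
Total V = 100*73.6222 = 7362.22 mm^3
PD = 7362.22 / 11695 = 0.63

0.63


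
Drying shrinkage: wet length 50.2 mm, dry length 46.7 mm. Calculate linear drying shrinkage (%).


DS = (50.2 - 46.7) / 50.2 * 100 = 6.97%

6.97


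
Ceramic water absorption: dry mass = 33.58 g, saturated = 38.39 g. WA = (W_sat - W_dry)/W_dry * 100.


WA = (38.39 - 33.58) / 33.58 * 100 = 14.32%

14.32


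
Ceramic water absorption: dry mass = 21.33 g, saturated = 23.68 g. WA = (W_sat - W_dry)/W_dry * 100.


WA = (23.68 - 21.33) / 21.33 * 100 = 11.02%

11.02


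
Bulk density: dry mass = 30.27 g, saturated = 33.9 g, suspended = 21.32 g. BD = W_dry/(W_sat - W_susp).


BD = 30.27 / (33.9 - 21.32) = 30.27 / 12.58 = 2.406 g/cm^3

2.406


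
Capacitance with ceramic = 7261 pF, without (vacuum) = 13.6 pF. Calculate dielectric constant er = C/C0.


er = 7261 / 13.6 = 533.9

533.9


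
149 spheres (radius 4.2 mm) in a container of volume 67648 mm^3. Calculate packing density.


V_sphere = 4/3*pi*4.2^3 = 310.3391 mm^3
Total V = 149*310.3391 = 46240.5259 mm^3
PD = 46240.5259 / 67648 = 0.684

0.684


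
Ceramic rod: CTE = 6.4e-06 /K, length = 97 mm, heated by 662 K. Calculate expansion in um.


dL = 6.4e-06 * 97 * 662 * 1000 = 410.97 um

410.97


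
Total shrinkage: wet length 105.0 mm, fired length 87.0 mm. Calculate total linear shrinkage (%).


TS = (105.0 - 87.0) / 105.0 * 100 = 17.14%

17.14


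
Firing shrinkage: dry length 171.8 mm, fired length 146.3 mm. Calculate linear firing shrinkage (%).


FS = (171.8 - 146.3) / 171.8 * 100 = 14.84%

14.84


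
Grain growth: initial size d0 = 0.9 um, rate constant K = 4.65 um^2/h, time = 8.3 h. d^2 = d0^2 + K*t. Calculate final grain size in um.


d^2 = 0.9^2 + 4.65*8.3 = 39.405
d = sqrt(39.405) = 6.28 um

6.28


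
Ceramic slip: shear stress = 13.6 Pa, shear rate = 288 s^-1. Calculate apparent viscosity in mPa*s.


eta = tau/gamma * 1000 = 13.6/288 * 1000 = 47.2 mPa*s

47.2


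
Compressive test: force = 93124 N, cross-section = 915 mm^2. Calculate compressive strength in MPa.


CS = 93124 / 915 = 101.8 MPa

101.8


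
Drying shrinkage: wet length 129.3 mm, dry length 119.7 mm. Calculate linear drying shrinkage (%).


DS = (129.3 - 119.7) / 129.3 * 100 = 7.42%

7.42


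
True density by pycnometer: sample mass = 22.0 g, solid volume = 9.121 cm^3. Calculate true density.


TD = 22.0 / 9.121 = 2.412 g/cm^3

2.412


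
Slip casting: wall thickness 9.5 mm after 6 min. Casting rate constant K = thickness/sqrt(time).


K = 9.5 / sqrt(6) = 9.5 / 2.4495 = 3.878 mm/min^0.5

3.878


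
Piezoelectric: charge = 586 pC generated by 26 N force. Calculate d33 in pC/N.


d33 = 586 / 26 = 22.5 pC/N

22.5


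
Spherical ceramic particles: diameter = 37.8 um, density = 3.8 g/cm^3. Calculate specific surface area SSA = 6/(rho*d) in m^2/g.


SSA = 6 / (3.8 * 37.8) = 0.042 m^2/g

0.042


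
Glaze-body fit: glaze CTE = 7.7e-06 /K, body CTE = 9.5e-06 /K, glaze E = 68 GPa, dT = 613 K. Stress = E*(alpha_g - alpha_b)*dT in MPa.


Stress = 68*1000*(7.7e-06 - 9.5e-06)*613 = -75.0 MPa

-75.0


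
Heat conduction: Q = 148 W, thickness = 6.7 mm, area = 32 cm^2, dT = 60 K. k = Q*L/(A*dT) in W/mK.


k = 148*6.7/1000/(32/10000*60) = 5.16 W/mK

5.16


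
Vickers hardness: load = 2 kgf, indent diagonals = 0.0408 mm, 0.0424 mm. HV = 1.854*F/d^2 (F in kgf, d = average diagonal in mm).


d_avg = (0.0408+0.0424)/2 = 0.0416 mm
HV = 1.854*2/0.0416^2 = 2143

2143


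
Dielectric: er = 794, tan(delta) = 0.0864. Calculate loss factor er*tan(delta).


Loss = 794 * 0.0864 = 68.602

68.602


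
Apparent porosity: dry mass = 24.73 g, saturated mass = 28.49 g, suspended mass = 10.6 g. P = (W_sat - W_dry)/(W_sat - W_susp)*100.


P = (28.49 - 24.73) / (28.49 - 10.6) * 100 = 3.76 / 17.89 * 100 = 21.0%

21.0


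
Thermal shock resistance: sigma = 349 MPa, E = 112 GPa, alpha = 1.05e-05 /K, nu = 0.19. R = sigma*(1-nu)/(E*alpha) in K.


R = 349*(1-0.19)/(112*1000*1.05e-05) = 240 K

240


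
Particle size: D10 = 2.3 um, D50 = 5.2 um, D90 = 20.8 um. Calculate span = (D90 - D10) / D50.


Span = (20.8 - 2.3) / 5.2 = 18.5 / 5.2 = 3.558

3.558


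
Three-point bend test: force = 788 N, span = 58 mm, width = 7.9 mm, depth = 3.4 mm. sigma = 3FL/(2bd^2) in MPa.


sigma = 3*788*58/(2*7.9*3.4^2) = 750.7 MPa

750.7


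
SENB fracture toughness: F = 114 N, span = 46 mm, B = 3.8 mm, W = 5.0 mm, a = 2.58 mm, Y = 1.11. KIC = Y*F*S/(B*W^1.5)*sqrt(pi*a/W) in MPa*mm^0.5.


KIC = 1.11*114*46/(3.8*5.0^1.5)*sqrt(pi*2.58/5.0) = 174.44

174.44


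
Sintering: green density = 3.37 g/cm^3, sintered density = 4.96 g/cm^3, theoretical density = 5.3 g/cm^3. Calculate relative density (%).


Relative = 4.96 / 5.3 * 100 = 93.6%

93.6


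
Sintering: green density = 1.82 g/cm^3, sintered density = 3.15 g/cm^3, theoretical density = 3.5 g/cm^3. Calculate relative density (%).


Relative = 3.15 / 3.5 * 100 = 90.0%

90.0


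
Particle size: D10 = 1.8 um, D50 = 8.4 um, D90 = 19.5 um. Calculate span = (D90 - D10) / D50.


Span = (19.5 - 1.8) / 8.4 = 17.7 / 8.4 = 2.107

2.107


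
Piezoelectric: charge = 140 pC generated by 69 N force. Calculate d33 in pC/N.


d33 = 140 / 69 = 2.0 pC/N

2.0


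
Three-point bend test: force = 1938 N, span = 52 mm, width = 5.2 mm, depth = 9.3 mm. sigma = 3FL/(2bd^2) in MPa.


sigma = 3*1938*52/(2*5.2*9.3^2) = 336.1 MPa

336.1


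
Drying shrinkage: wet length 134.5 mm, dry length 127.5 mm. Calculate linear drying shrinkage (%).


DS = (134.5 - 127.5) / 134.5 * 100 = 5.2%

5.2


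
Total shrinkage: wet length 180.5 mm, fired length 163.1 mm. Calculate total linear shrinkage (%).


TS = (180.5 - 163.1) / 180.5 * 100 = 9.64%

9.64


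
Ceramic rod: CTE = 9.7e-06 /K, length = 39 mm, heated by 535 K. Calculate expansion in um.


dL = 9.7e-06 * 39 * 535 * 1000 = 202.391 um

202.391


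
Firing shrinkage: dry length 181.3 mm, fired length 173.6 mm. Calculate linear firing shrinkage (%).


FS = (181.3 - 173.6) / 181.3 * 100 = 4.25%

4.25


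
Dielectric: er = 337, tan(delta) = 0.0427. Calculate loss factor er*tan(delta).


Loss = 337 * 0.0427 = 14.39

14.39


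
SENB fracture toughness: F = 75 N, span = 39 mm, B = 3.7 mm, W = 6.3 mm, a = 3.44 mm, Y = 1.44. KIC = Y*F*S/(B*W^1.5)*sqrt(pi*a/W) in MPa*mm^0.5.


KIC = 1.44*75*39/(3.7*6.3^1.5)*sqrt(pi*3.44/6.3) = 94.29

94.29


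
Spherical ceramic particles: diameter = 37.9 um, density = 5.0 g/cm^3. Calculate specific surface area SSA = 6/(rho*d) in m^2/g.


SSA = 6 / (5.0 * 37.9) = 0.032 m^2/g

0.032


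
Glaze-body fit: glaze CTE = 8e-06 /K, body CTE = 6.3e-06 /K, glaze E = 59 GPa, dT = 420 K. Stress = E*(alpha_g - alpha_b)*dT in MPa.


Stress = 59*1000*(8e-06 - 6.3e-06)*420 = 42.1 MPa

42.1


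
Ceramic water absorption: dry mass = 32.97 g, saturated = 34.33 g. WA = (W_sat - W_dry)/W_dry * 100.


WA = (34.33 - 32.97) / 32.97 * 100 = 4.12%

4.12


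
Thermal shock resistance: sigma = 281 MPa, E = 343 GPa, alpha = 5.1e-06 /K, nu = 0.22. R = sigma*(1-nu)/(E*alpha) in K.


R = 281*(1-0.22)/(343*1000*5.1e-06) = 125 K

125


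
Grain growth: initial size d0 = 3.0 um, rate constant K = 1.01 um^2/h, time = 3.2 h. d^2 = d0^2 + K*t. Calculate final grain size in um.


d^2 = 3.0^2 + 1.01*3.2 = 12.232
d = sqrt(12.232) = 3.5 um

3.5


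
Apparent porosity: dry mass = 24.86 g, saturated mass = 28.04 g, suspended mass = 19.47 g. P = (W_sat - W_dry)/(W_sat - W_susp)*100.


P = (28.04 - 24.86) / (28.04 - 19.47) * 100 = 3.18 / 8.57 * 100 = 37.1%

37.1


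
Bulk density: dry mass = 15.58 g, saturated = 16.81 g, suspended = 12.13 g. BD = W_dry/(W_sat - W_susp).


BD = 15.58 / (16.81 - 12.13) = 15.58 / 4.68 = 3.329 g/cm^3

3.329


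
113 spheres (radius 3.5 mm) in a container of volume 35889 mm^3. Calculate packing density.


V_sphere = 4/3*pi*3.5^3 = 179.5944 mm^3
Total V = 113*179.5944 = 20294.1672 mm^3
PD = 20294.1672 / 35889 = 0.565

0.565


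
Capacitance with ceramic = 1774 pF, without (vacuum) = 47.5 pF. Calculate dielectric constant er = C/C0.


er = 1774 / 47.5 = 37.35

37.35


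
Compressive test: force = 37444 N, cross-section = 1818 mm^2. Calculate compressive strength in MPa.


CS = 37444 / 1818 = 20.6 MPa

20.6


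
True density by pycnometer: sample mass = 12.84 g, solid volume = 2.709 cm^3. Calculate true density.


TD = 12.84 / 2.709 = 4.74 g/cm^3

4.74


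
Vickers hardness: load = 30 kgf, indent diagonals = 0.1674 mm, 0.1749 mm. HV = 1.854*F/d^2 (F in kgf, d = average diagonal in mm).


d_avg = (0.1674+0.1749)/2 = 0.17115 mm
HV = 1.854*30/0.17115^2 = 1899

1899


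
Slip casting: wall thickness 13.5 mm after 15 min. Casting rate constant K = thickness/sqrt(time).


K = 13.5 / sqrt(15) = 13.5 / 3.873 = 3.486 mm/min^0.5

3.486


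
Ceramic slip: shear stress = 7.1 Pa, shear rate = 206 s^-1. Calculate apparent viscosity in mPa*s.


eta = tau/gamma * 1000 = 7.1/206 * 1000 = 34.5 mPa*s

34.5


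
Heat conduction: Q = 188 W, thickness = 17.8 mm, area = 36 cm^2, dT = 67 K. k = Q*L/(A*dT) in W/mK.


k = 188*17.8/1000/(36/10000*67) = 13.87 W/mK

13.87


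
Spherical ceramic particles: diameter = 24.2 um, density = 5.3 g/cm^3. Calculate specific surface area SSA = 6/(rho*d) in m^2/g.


SSA = 6 / (5.3 * 24.2) = 0.047 m^2/g

0.047


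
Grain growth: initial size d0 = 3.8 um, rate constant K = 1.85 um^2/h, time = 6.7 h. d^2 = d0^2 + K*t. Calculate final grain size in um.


d^2 = 3.8^2 + 1.85*6.7 = 26.835
d = sqrt(26.835) = 5.18 um

5.18


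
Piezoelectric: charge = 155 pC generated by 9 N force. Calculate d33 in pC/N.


d33 = 155 / 9 = 17.2 pC/N

17.2


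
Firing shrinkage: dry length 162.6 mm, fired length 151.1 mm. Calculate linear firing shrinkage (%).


FS = (162.6 - 151.1) / 162.6 * 100 = 7.07%

7.07


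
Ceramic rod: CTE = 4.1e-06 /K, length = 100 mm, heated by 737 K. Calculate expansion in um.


dL = 4.1e-06 * 100 * 737 * 1000 = 302.17 um

302.17


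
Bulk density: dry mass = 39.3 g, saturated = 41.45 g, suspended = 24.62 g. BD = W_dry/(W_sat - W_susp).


BD = 39.3 / (41.45 - 24.62) = 39.3 / 16.83 = 2.335 g/cm^3

2.335


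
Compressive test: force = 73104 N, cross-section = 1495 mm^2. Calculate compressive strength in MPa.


CS = 73104 / 1495 = 48.9 MPa

48.9


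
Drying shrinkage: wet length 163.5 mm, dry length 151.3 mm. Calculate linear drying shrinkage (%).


DS = (163.5 - 151.3) / 163.5 * 100 = 7.46%

7.46


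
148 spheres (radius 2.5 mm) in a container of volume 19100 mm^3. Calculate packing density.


V_sphere = 4/3*pi*2.5^3 = 65.4498 mm^3
Total V = 148*65.4498 = 9686.5704 mm^3
PD = 9686.5704 / 19100 = 0.507

0.507


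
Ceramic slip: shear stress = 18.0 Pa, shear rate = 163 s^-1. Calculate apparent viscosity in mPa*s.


eta = tau/gamma * 1000 = 18.0/163 * 1000 = 110.4 mPa*s

110.4


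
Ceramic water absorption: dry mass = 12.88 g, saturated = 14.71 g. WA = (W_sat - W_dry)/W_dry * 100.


WA = (14.71 - 12.88) / 12.88 * 100 = 14.21%

14.21


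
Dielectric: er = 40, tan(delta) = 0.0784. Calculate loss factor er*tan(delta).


Loss = 40 * 0.0784 = 3.136

3.136


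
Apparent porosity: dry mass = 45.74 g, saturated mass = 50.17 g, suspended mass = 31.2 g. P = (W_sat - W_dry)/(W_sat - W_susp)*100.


P = (50.17 - 45.74) / (50.17 - 31.2) * 100 = 4.43 / 18.97 * 100 = 23.4%

23.4


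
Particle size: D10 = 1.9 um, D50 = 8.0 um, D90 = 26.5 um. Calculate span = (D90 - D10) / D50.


Span = (26.5 - 1.9) / 8.0 = 24.6 / 8.0 = 3.075

3.075


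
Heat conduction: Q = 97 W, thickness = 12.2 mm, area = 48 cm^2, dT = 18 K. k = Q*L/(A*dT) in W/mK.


k = 97*12.2/1000/(48/10000*18) = 13.7 W/mK

13.7


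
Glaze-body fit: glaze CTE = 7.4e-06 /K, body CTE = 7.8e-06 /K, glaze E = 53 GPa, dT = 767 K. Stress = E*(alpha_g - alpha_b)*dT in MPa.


Stress = 53*1000*(7.4e-06 - 7.8e-06)*767 = -16.3 MPa

-16.3


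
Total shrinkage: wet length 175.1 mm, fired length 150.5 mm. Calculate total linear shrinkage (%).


TS = (175.1 - 150.5) / 175.1 * 100 = 14.05%

14.05


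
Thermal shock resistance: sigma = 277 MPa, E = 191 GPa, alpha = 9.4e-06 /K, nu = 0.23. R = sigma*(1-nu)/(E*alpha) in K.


R = 277*(1-0.23)/(191*1000*9.4e-06) = 119 K

119


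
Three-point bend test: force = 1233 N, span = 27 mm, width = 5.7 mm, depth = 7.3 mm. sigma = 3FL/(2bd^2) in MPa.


sigma = 3*1233*27/(2*5.7*7.3^2) = 164.4 MPa

164.4


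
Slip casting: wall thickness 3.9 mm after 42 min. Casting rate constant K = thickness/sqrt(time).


K = 3.9 / sqrt(42) = 3.9 / 6.4807 = 0.602 mm/min^0.5

0.602


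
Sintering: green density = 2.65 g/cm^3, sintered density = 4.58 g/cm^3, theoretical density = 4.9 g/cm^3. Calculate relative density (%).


Relative = 4.58 / 4.9 * 100 = 93.5%

93.5


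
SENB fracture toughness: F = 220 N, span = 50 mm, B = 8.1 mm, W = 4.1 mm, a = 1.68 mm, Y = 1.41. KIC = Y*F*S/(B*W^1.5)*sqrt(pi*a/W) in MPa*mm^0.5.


KIC = 1.41*220*50/(8.1*4.1^1.5)*sqrt(pi*1.68/4.1) = 261.69

261.69


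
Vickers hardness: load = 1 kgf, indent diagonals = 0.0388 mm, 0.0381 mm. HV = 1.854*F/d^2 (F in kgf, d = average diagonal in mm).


d_avg = (0.0388+0.0381)/2 = 0.03845 mm
HV = 1.854*1/0.03845^2 = 1254

1254


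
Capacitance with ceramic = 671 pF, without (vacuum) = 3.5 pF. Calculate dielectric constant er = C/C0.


er = 671 / 3.5 = 191.71

191.71


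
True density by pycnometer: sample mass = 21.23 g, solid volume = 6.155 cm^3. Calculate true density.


TD = 21.23 / 6.155 = 3.449 g/cm^3

3.449


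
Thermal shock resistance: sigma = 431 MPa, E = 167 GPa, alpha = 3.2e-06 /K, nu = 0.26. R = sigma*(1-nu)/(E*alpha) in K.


R = 431*(1-0.26)/(167*1000*3.2e-06) = 597 K

597


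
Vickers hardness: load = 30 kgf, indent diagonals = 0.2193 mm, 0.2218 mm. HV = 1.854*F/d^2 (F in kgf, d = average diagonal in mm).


d_avg = (0.2193+0.2218)/2 = 0.22055 mm
HV = 1.854*30/0.22055^2 = 1143

1143


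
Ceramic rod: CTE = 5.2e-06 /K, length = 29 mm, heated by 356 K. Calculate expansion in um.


dL = 5.2e-06 * 29 * 356 * 1000 = 53.685 um

53.685


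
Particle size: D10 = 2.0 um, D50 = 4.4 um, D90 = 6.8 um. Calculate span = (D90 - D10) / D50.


Span = (6.8 - 2.0) / 4.4 = 4.8 / 4.4 = 1.091

1.091


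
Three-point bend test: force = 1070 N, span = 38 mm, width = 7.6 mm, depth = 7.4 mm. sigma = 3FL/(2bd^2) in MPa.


sigma = 3*1070*38/(2*7.6*7.4^2) = 146.5 MPa

146.5


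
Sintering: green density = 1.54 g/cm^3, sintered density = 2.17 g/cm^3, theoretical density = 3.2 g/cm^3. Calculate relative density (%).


Relative = 2.17 / 3.2 * 100 = 67.8%

67.8


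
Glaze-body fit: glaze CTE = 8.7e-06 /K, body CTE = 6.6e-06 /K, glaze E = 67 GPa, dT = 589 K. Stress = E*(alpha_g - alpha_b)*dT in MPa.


Stress = 67*1000*(8.7e-06 - 6.6e-06)*589 = 82.9 MPa

82.9


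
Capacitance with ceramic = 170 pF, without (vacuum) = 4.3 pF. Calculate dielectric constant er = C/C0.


er = 170 / 4.3 = 39.53

39.53


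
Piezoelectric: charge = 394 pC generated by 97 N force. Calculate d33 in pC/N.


d33 = 394 / 97 = 4.1 pC/N

4.1


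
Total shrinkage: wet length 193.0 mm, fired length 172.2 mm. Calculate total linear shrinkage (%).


TS = (193.0 - 172.2) / 193.0 * 100 = 10.78%

10.78


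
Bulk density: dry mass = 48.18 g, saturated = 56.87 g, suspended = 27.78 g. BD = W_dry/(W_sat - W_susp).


BD = 48.18 / (56.87 - 27.78) = 48.18 / 29.09 = 1.656 g/cm^3

1.656


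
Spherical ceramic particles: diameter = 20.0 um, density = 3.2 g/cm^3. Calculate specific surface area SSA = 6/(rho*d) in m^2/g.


SSA = 6 / (3.2 * 20.0) = 0.094 m^2/g

0.094


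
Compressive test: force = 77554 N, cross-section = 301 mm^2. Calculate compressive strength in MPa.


CS = 77554 / 301 = 257.7 MPa

257.7


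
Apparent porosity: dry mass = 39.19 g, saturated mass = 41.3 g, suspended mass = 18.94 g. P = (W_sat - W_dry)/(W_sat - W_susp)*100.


P = (41.3 - 39.19) / (41.3 - 18.94) * 100 = 2.11 / 22.36 * 100 = 9.4%

9.4


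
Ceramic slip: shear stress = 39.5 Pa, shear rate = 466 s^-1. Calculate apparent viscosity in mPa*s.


eta = tau/gamma * 1000 = 39.5/466 * 1000 = 84.8 mPa*s

84.8


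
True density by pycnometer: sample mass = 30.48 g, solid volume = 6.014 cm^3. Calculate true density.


TD = 30.48 / 6.014 = 5.068 g/cm^3

5.068


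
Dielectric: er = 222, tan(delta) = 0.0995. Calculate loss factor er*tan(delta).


Loss = 222 * 0.0995 = 22.089

22.089


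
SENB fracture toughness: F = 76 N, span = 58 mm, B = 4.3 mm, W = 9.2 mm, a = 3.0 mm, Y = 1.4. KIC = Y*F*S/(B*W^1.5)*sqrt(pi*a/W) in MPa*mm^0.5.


KIC = 1.4*76*58/(4.3*9.2^1.5)*sqrt(pi*3.0/9.2) = 52.05

52.05


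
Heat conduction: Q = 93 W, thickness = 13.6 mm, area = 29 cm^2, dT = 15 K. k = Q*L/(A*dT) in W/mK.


k = 93*13.6/1000/(29/10000*15) = 29.08 W/mK

29.08


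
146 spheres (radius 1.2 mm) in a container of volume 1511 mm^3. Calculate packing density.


V_sphere = 4/3*pi*1.2^3 = 7.2382 mm^3
Total V = 146*7.2382 = 1056.7772 mm^3
PD = 1056.7772 / 1511 = 0.699

0.699


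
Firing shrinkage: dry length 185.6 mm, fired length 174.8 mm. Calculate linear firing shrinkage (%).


FS = (185.6 - 174.8) / 185.6 * 100 = 5.82%

5.82


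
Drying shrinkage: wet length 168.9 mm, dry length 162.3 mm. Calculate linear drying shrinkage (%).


DS = (168.9 - 162.3) / 168.9 * 100 = 3.91%

3.91


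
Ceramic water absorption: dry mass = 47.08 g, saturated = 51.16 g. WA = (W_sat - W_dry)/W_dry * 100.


WA = (51.16 - 47.08) / 47.08 * 100 = 8.67%

8.67


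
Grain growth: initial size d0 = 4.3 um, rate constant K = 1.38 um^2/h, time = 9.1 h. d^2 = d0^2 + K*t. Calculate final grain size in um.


d^2 = 4.3^2 + 1.38*9.1 = 31.048
d = sqrt(31.048) = 5.57 um

5.57
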